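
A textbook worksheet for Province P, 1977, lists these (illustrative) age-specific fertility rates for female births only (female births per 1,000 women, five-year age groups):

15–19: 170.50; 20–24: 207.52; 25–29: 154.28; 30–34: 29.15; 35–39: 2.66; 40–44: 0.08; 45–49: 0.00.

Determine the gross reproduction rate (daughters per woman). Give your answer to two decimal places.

Sum of female ASFRs = 170.50 + 207.52 + 154.28 + 29.15 + 2.66 + 0.08 + 0.00 = 564.19
GRR = 5 × 564.19 / 1000 = 2.82095

2.82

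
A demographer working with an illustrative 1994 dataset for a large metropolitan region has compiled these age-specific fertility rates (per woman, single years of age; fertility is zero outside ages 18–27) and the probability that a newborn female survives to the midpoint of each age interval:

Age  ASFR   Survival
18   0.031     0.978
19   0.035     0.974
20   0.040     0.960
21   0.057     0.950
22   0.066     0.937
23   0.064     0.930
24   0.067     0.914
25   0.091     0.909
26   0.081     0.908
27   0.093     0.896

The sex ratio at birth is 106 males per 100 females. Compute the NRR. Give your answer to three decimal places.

0.281

Proportion female at birth = 100 / (100 + 106) = 0.48544.
Each age group contributes 1 × ASFR × survival:
  18: 1 × 0.031 × 0.978 = 0.03032
  19: 1 × 0.035 × 0.974 = 0.03409
  20: 1 × 0.040 × 0.960 = 0.03840
  21: 1 × 0.057 × 0.950 = 0.05415
  22: 1 × 0.066 × 0.937 = 0.06184
  23: 1 × 0.064 × 0.930 = 0.05952
  24: 1 × 0.067 × 0.914 = 0.06124
  25: 1 × 0.091 × 0.909 = 0.08272
  26: 1 × 0.081 × 0.908 = 0.07355
  27: 1 × 0.093 × 0.896 = 0.08333
Sum = 0.57916
NRR = 0.48544 × 0.57916 = 0.28115
NRR < 1, so the cohort does not fully replace itself.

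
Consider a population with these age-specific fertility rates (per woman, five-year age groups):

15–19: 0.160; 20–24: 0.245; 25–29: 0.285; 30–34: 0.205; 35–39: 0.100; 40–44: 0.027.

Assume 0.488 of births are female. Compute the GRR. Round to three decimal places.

Proportion female at birth = 0.488.
Sum of ASFRs = 0.160 + 0.245 + 0.285 + 0.205 + 0.100 + 0.027 = 1.022
TFR = 5 × 1.022 = 5.11
GRR = 0.488 × 5.11 = 2.49368

2.494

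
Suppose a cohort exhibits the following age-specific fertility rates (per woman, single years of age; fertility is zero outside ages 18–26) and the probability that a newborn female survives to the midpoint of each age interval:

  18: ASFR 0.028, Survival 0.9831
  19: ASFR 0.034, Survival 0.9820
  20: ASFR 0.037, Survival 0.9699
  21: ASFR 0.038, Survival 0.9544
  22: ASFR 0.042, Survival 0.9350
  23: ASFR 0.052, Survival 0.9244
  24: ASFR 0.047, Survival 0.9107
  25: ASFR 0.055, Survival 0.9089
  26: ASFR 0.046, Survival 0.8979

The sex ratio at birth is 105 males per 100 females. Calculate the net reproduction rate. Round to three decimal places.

0.173

Proportion female at birth = 100 / (100 + 105) = 0.48780.
Per-age-group product (1 × ASFR × survival probability):
  18: 1 × 0.028 × 0.9831 = 0.02753
  19: 1 × 0.034 × 0.9820 = 0.03339
  20: 1 × 0.037 × 0.9699 = 0.03589
  21: 1 × 0.038 × 0.9544 = 0.03627
  22: 1 × 0.042 × 0.9350 = 0.03927
  23: 1 × 0.052 × 0.9244 = 0.04807
  24: 1 × 0.047 × 0.9107 = 0.04280
  25: 1 × 0.055 × 0.9089 = 0.04999
  26: 1 × 0.046 × 0.8979 = 0.04130
Sum = 0.35451
NRR = 0.48780 × 0.35451 = 0.17293
With NRR below 1 the population is below replacement fertility.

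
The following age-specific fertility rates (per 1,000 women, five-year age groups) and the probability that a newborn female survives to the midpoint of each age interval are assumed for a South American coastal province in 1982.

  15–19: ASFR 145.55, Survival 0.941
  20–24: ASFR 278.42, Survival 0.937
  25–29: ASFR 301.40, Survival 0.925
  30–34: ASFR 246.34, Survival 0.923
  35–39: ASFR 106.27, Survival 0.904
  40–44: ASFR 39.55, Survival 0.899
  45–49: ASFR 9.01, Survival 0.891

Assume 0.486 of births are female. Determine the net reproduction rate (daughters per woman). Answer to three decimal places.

2.536

Proportion female at birth = 0.486.
Each age group contributes 5 × ASFR × survival:
  15–19: 5 × 145.55/1000 × 0.941 = 0.68481
  20–24: 5 × 278.42/1000 × 0.937 = 1.30440
  25–29: 5 × 301.40/1000 × 0.925 = 1.39398
  30–34: 5 × 246.34/1000 × 0.923 = 1.13686
  35–39: 5 × 106.27/1000 × 0.904 = 0.48034
  40–44: 5 × 39.55/1000 × 0.899 = 0.17778
  45–49: 5 × 9.01/1000 × 0.891 = 0.04014
Sum = 5.21831
NRR = 0.486 × 5.21831 = 2.53610
With NRR above 1 the population is above replacement fertility.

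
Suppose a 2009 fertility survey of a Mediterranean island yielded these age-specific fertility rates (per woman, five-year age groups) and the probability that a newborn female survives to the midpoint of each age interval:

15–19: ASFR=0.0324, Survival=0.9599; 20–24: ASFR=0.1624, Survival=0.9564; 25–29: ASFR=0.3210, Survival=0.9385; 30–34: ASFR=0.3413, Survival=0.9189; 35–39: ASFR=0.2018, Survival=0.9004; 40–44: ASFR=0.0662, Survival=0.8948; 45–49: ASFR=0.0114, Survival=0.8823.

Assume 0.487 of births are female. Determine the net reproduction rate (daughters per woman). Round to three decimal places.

Proportion female at birth = 0.487.
Weighting each age-specific rate by interval width and survival:
  15–19: 5 × 0.0324 × 0.9599 = 0.15550
  20–24: 5 × 0.1624 × 0.9564 = 0.77660
  25–29: 5 × 0.3210 × 0.9385 = 1.50629
  30–34: 5 × 0.3413 × 0.9189 = 1.56810
  35–39: 5 × 0.2018 × 0.9004 = 0.90850
  40–44: 5 × 0.0662 × 0.8948 = 0.29618
  45–49: 5 × 0.0114 × 0.8823 = 0.05029
Sum = 5.26146
NRR = 0.487 × 5.26146 = 2.56233

2.562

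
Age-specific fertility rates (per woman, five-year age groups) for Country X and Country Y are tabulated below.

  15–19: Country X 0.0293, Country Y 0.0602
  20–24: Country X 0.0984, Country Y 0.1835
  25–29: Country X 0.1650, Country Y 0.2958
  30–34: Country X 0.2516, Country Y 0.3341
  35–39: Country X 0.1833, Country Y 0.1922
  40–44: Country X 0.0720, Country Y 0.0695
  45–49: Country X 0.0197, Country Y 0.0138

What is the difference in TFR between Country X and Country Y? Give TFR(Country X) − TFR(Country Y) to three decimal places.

-1.649

Country X:
  Sum of ASFRs = 0.0293 + 0.0984 + 0.1650 + 0.2516 + 0.1833 + 0.0720 + 0.0197 = 0.8193
  TFR = 5 × 0.8193 = 4.0965
Country Y:
  Sum of ASFRs = 0.0602 + 0.1835 + 0.2958 + 0.3341 + 0.1922 + 0.0695 + 0.0138 = 1.1491
  TFR = 5 × 1.1491 = 5.7455
Difference = 4.0965 − 5.7455 = -1.649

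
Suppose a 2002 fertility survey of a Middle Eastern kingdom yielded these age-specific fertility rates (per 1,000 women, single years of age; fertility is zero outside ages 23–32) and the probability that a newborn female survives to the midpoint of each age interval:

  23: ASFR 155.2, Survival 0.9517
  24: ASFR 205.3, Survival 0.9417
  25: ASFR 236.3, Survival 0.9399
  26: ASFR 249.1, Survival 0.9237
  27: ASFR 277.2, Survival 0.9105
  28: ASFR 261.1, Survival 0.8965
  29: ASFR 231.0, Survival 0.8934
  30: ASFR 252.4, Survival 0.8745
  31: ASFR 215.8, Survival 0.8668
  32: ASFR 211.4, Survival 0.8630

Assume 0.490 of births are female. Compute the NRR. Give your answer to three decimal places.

Proportion female at birth = 0.490.
Survival-weighted fertility by age (1·fₓ·Sₓ):
  23: 1 × 155.2/1000 × 0.9517 = 0.14770
  24: 1 × 205.3/1000 × 0.9417 = 0.19333
  25: 1 × 236.3/1000 × 0.9399 = 0.22210
  26: 1 × 249.1/1000 × 0.9237 = 0.23009
  27: 1 × 277.2/1000 × 0.9105 = 0.25239
  28: 1 × 261.1/1000 × 0.8965 = 0.23408
  29: 1 × 231.0/1000 × 0.8934 = 0.20638
  30: 1 × 252.4/1000 × 0.8745 = 0.22072
  31: 1 × 215.8/1000 × 0.8668 = 0.18706
  32: 1 × 211.4/1000 × 0.8630 = 0.18244
Sum = 2.07629
NRR = 0.490 × 2.07629 = 1.01738
An NRR exceeding 1 indicates intrinsic growth under these rates.

1.017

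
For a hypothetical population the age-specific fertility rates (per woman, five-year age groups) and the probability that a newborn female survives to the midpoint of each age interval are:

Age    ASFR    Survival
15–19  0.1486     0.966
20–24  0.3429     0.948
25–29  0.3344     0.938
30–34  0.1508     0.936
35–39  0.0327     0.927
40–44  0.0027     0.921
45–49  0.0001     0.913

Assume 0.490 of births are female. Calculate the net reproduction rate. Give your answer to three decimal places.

2.343

Proportion female at birth = 0.490.
Weighting each age-specific rate by interval width and survival:
  15–19: 5 × 0.1486 × 0.966 = 0.71774
  20–24: 5 × 0.3429 × 0.948 = 1.62535
  25–29: 5 × 0.3344 × 0.938 = 1.56834
  30–34: 5 × 0.1508 × 0.936 = 0.70574
  35–39: 5 × 0.0327 × 0.927 = 0.15156
  40–44: 5 × 0.0027 × 0.921 = 0.01243
  45–49: 5 × 0.0001 × 0.913 = 0.00046
Sum = 4.78162
NRR = 0.490 × 4.78162 = 2.34299
NRR > 1, so each generation more than replaces itself.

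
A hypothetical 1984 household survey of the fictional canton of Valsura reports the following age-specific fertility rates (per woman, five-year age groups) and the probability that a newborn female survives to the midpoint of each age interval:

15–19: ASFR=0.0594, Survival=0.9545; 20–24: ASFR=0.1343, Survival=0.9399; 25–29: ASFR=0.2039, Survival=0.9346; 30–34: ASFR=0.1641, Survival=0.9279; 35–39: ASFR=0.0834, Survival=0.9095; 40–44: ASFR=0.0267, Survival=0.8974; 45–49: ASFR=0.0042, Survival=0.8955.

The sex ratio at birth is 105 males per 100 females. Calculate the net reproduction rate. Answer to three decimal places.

Proportion female at birth = 100 / (100 + 105) = 0.48780.
Per-age-group product (5 × ASFR × survival probability):
  15–19: 5 × 0.0594 × 0.9545 = 0.28349
  20–24: 5 × 0.1343 × 0.9399 = 0.63114
  25–29: 5 × 0.2039 × 0.9346 = 0.95282
  30–34: 5 × 0.1641 × 0.9279 = 0.76134
  35–39: 5 × 0.0834 × 0.9095 = 0.37926
  40–44: 5 × 0.0267 × 0.8974 = 0.11980
  45–49: 5 × 0.0042 × 0.8955 = 0.01881
Sum = 3.14666
NRR = 0.48780 × 3.14666 = 1.53494
An NRR exceeding 1 indicates intrinsic growth under these rates.

1.535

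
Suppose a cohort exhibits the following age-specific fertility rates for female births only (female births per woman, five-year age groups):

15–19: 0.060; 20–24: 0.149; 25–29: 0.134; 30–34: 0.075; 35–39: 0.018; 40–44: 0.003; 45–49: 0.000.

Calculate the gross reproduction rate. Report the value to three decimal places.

2.195

Sum of female ASFRs = 0.060 + 0.149 + 0.134 + 0.075 + 0.018 + 0.003 + 0.000 = 0.439
GRR = 5 × 0.439 = 2.195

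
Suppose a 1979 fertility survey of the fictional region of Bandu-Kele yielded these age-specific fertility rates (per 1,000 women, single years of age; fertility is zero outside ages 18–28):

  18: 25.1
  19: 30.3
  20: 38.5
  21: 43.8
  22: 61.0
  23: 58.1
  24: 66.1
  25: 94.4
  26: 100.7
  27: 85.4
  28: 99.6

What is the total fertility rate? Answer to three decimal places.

0.703

Sum of ASFRs = 25.1 + 30.3 + 38.5 + 43.8 + 61.0 + 58.1 + 66.1 + 94.4 + 100.7 + 85.4 + 99.6 = 703.0
TFR = 703.0 / 1000 = 0.703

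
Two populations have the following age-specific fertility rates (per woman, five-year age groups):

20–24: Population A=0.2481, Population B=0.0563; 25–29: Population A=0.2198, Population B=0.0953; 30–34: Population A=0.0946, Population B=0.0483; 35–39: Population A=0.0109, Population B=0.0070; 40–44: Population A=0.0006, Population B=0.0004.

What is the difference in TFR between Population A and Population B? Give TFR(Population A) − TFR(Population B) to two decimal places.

1.83

Population A:
  Sum of ASFRs = 0.2481 + 0.2198 + 0.0946 + 0.0109 + 0.0006 = 0.5740
  TFR = 5 × 0.5740 = 2.87
Population B:
  Sum of ASFRs = 0.0563 + 0.0953 + 0.0483 + 0.0070 + 0.0004 = 0.2073
  TFR = 5 × 0.2073 = 1.0365
Difference = 2.87 − 1.0365 = 1.8335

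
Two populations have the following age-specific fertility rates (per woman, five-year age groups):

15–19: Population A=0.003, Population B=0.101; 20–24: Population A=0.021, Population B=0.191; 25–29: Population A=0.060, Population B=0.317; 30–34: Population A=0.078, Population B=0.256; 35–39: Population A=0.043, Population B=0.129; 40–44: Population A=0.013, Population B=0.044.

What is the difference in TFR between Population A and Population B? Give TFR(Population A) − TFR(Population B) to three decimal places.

-4.100

Population A:
  Sum of ASFRs = 0.003 + 0.021 + 0.060 + 0.078 + 0.043 + 0.013 = 0.218
  TFR = 5 × 0.218 = 1.09
Population B:
  Sum of ASFRs = 0.101 + 0.191 + 0.317 + 0.256 + 0.129 + 0.044 = 1.038
  TFR = 5 × 1.038 = 5.19
Difference = 1.09 − 5.19 = -4.1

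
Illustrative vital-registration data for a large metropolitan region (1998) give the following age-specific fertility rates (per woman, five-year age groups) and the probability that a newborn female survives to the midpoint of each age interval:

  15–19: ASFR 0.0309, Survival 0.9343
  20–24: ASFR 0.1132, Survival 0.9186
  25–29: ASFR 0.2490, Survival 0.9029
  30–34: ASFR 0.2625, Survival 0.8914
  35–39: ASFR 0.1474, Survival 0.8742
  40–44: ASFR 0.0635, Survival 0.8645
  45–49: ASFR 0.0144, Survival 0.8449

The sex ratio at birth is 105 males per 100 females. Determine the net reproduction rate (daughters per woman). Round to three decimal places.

Proportion female at birth = 100 / (100 + 105) = 0.48780.
Weighting each age-specific rate by interval width and survival:
  15–19: 5 × 0.0309 × 0.9343 = 0.14435
  20–24: 5 × 0.1132 × 0.9186 = 0.51993
  25–29: 5 × 0.2490 × 0.9029 = 1.12411
  30–34: 5 × 0.2625 × 0.8914 = 1.16996
  35–39: 5 × 0.1474 × 0.8742 = 0.64429
  40–44: 5 × 0.0635 × 0.8645 = 0.27448
  45–49: 5 × 0.0144 × 0.8449 = 0.06083
Sum = 3.93795
NRR = 0.48780 × 3.93795 = 1.92093

1.921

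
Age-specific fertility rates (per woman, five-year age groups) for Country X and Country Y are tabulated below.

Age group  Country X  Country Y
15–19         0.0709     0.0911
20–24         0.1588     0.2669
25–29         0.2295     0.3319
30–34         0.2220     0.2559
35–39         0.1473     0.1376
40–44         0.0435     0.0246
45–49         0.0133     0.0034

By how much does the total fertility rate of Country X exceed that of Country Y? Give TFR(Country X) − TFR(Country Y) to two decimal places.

Country X:
  Sum of ASFRs = 0.0709 + 0.1588 + 0.2295 + 0.2220 + 0.1473 + 0.0435 + 0.0133 = 0.8853
  TFR = 5 × 0.8853 = 4.4265
Country Y:
  Sum of ASFRs = 0.0911 + 0.2669 + 0.3319 + 0.2559 + 0.1376 + 0.0246 + 0.0034 = 1.1114
  TFR = 5 × 1.1114 = 5.557
Difference = 4.4265 − 5.557 = -1.1305

-1.13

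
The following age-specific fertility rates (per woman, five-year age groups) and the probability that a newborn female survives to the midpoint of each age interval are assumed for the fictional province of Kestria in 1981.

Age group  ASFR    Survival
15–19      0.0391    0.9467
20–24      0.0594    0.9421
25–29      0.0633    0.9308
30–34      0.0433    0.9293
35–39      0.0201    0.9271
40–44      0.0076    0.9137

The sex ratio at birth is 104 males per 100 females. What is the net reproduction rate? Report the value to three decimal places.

Proportion female at birth = 100 / (100 + 104) = 0.49020.
Survival-weighted fertility by age (5·fₓ·Sₓ):
  15–19: 5 × 0.0391 × 0.9467 = 0.18508
  20–24: 5 × 0.0594 × 0.9421 = 0.27980
  25–29: 5 × 0.0633 × 0.9308 = 0.29460
  30–34: 5 × 0.0433 × 0.9293 = 0.20119
  35–39: 5 × 0.0201 × 0.9271 = 0.09317
  40–44: 5 × 0.0076 × 0.9137 = 0.03472
Sum = 1.08856
NRR = 0.49020 × 1.08856 = 0.53361

0.534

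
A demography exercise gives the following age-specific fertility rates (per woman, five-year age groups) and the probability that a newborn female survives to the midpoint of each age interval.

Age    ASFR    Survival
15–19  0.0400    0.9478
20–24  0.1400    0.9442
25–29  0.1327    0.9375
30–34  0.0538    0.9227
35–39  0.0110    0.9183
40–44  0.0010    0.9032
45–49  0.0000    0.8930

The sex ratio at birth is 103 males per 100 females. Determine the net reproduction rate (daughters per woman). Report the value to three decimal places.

Proportion female at birth = 100 / (100 + 103) = 0.49261.
Weighting each age-specific rate by interval width and survival:
  15–19: 5 × 0.0400 × 0.9478 = 0.18956
  20–24: 5 × 0.1400 × 0.9442 = 0.66094
  25–29: 5 × 0.1327 × 0.9375 = 0.62203
  30–34: 5 × 0.0538 × 0.9227 = 0.24821
  35–39: 5 × 0.0110 × 0.9183 = 0.05051
  40–44: 5 × 0.0010 × 0.9032 = 0.00452
  45–49: 5 × 0.0000 × 0.8930 = 0.00000
Sum = 1.77577
NRR = 0.49261 × 1.77577 = 0.87476

0.875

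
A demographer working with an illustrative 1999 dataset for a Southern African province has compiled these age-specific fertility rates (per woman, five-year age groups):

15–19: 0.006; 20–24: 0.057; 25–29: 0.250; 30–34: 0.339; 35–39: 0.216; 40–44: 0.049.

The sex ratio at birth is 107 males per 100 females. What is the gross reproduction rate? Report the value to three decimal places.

Proportion female at birth = 100 / (100 + 107) = 0.48309.
Sum of ASFRs = 0.006 + 0.057 + 0.250 + 0.339 + 0.216 + 0.049 = 0.917
TFR = 5 × 0.917 = 4.585
GRR = 0.48309 × 4.585 = 2.21497

2.215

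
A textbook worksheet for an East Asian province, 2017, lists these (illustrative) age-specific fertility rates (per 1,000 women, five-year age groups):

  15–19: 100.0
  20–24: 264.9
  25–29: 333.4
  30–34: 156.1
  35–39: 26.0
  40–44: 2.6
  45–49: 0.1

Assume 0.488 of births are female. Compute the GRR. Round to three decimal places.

2.155

Proportion female at birth = 0.488.
Sum of ASFRs = 100.0 + 264.9 + 333.4 + 156.1 + 26.0 + 2.6 + 0.1 = 883.1
TFR = 5 × 883.1 / 1000 = 4.4155
GRR = 0.488 × 4.4155 = 2.15476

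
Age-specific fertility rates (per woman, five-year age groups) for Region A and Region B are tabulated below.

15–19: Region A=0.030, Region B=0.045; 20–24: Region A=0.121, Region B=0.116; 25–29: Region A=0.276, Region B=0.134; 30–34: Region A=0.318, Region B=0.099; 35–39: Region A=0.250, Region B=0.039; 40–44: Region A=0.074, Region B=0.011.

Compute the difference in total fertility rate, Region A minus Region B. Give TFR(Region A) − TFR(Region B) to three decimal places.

3.125

Region A:
  Sum of ASFRs = 0.030 + 0.121 + 0.276 + 0.318 + 0.250 + 0.074 = 1.069
  TFR = 5 × 1.069 = 5.345
Region B:
  Sum of ASFRs = 0.045 + 0.116 + 0.134 + 0.099 + 0.039 + 0.011 = 0.444
  TFR = 5 × 0.444 = 2.22
Difference = 5.345 − 2.22 = 3.125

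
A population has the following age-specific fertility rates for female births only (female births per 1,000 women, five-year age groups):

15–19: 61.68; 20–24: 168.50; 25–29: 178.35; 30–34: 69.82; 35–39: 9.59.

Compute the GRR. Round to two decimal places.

Sum of female ASFRs = 61.68 + 168.50 + 178.35 + 69.82 + 9.59 = 487.94
GRR = 5 × 487.94 / 1000 = 2.4397

2.44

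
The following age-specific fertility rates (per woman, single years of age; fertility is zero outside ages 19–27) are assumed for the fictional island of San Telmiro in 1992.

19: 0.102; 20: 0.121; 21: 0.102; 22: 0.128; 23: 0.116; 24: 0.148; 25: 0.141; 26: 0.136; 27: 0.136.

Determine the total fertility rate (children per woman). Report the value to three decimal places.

1.130

Sum of ASFRs = 0.102 + 0.121 + 0.102 + 0.128 + 0.116 + 0.148 + 0.141 + 0.136 + 0.136 = 1.130
TFR = 1.13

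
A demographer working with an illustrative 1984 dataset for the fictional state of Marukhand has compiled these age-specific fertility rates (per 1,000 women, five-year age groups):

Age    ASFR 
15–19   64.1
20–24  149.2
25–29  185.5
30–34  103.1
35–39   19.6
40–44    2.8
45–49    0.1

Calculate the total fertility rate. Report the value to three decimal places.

Sum of ASFRs = 64.1 + 149.2 + 185.5 + 103.1 + 19.6 + 2.8 + 0.1 = 524.4
TFR = 5 × 524.4 / 1000 = 2.622

2.622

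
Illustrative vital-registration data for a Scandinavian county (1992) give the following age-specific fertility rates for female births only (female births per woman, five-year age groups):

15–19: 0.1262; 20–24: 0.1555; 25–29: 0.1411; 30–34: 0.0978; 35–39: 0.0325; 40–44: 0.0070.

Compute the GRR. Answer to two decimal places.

Sum of female ASFRs = 0.1262 + 0.1555 + 0.1411 + 0.0978 + 0.0325 + 0.0070 = 0.5601
GRR = 5 × 0.5601 = 2.8005

2.80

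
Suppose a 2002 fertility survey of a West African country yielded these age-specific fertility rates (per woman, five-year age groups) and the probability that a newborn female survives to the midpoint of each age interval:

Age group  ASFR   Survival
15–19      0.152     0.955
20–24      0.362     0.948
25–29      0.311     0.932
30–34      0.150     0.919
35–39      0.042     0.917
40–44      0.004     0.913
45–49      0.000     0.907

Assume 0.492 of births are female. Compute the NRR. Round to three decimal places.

2.357

Proportion female at birth = 0.492.
Each age group contributes 5 × ASFR × survival:
  15–19: 5 × 0.152 × 0.955 = 0.72580
  20–24: 5 × 0.362 × 0.948 = 1.71588
  25–29: 5 × 0.311 × 0.932 = 1.44926
  30–34: 5 × 0.150 × 0.919 = 0.68925
  35–39: 5 × 0.042 × 0.917 = 0.19257
  40–44: 5 × 0.004 × 0.913 = 0.01826
  45–49: 5 × 0.000 × 0.907 = 0.00000
Sum = 4.79102
NRR = 0.492 × 4.79102 = 2.35718
With NRR above 1 the population is above replacement fertility.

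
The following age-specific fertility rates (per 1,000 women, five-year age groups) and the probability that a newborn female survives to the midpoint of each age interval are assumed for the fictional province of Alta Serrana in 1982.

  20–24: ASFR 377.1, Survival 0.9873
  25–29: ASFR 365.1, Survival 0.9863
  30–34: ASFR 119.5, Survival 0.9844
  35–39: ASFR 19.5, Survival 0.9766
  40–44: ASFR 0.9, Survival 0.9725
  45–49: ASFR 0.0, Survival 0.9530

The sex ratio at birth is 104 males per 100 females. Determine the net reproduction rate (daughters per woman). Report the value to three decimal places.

Proportion female at birth = 100 / (100 + 104) = 0.49020.
Per-age-group product (5 × ASFR × survival probability):
  20–24: 5 × 377.1/1000 × 0.9873 = 1.86155
  25–29: 5 × 365.1/1000 × 0.9863 = 1.80049
  30–34: 5 × 119.5/1000 × 0.9844 = 0.58818
  35–39: 5 × 19.5/1000 × 0.9766 = 0.09522
  40–44: 5 × 0.9/1000 × 0.9725 = 0.00438
  45–49: 5 × 0.0/1000 × 0.9530 = 0.00000
Sum = 4.34982
NRR = 0.49020 × 4.34982 = 2.13228

2.132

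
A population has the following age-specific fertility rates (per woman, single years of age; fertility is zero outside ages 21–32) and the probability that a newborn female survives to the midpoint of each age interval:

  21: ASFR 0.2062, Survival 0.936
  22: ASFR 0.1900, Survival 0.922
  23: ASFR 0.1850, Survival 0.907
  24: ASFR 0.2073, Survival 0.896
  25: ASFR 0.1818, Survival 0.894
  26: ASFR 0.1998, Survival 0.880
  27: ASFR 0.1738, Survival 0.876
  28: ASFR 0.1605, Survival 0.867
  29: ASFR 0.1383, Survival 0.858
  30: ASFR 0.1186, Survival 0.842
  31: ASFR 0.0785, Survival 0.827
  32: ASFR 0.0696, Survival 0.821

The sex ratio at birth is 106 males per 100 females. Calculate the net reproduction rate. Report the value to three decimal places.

0.821

Proportion female at birth = 100 / (100 + 106) = 0.48544.
Each age group contributes 1 × ASFR × survival:
  21: 1 × 0.2062 × 0.936 = 0.19300
  22: 1 × 0.1900 × 0.922 = 0.17518
  23: 1 × 0.1850 × 0.907 = 0.16780
  24: 1 × 0.2073 × 0.896 = 0.18574
  25: 1 × 0.1818 × 0.894 = 0.16253
  26: 1 × 0.1998 × 0.880 = 0.17582
  27: 1 × 0.1738 × 0.876 = 0.15225
  28: 1 × 0.1605 × 0.867 = 0.13915
  29: 1 × 0.1383 × 0.858 = 0.11866
  30: 1 × 0.1186 × 0.842 = 0.09986
  31: 1 × 0.0785 × 0.827 = 0.06492
  32: 1 × 0.0696 × 0.821 = 0.05714
Sum = 1.69205
NRR = 0.48544 × 1.69205 = 0.82139
NRR < 1, so the cohort does not fully replace itself.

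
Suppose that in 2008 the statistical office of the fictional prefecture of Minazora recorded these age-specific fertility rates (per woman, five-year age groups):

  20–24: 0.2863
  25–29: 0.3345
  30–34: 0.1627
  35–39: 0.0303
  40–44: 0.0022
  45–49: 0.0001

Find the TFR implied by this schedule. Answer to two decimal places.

Sum of ASFRs = 0.2863 + 0.3345 + 0.1627 + 0.0303 + 0.0022 + 0.0001 = 0.8161
TFR = 5 × 0.8161 = 4.0805

4.08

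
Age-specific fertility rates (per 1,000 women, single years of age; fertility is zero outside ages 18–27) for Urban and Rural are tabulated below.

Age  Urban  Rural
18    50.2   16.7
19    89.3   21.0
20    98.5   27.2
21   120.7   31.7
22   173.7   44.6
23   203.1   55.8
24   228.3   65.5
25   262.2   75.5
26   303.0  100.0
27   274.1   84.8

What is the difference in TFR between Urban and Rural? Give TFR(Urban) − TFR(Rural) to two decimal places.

1.28

Urban:
  Sum of ASFRs = 50.2 + 89.3 + 98.5 + 120.7 + 173.7 + 203.1 + 228.3 + 262.2 + 303.0 + 274.1 = 1803.1
  TFR = 1803.1 / 1000 = 1.8031
Rural:
  Sum of ASFRs = 16.7 + 21.0 + 27.2 + 31.7 + 44.6 + 55.8 + 65.5 + 75.5 + 100.0 + 84.8 = 522.8
  TFR = 522.8 / 1000 = 0.5228
Difference = 1.8031 − 0.5228 = 1.2803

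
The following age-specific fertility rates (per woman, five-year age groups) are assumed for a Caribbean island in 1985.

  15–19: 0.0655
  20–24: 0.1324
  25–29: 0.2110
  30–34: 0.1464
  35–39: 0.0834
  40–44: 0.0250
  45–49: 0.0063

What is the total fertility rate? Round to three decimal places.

3.350

Sum of ASFRs = 0.0655 + 0.1324 + 0.2110 + 0.1464 + 0.0834 + 0.0250 + 0.0063 = 0.6700
TFR = 5 × 0.6700 = 3.35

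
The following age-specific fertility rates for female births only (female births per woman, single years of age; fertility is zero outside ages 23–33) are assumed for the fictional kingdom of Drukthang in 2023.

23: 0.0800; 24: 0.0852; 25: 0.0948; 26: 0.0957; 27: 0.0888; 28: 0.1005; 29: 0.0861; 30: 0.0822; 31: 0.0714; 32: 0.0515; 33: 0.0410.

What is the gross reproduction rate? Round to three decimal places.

Sum of female ASFRs = 0.0800 + 0.0852 + 0.0948 + 0.0957 + 0.0888 + 0.1005 + 0.0861 + 0.0822 + 0.0714 + 0.0515 + 0.0410 = 0.8772
GRR = 0.8772

0.877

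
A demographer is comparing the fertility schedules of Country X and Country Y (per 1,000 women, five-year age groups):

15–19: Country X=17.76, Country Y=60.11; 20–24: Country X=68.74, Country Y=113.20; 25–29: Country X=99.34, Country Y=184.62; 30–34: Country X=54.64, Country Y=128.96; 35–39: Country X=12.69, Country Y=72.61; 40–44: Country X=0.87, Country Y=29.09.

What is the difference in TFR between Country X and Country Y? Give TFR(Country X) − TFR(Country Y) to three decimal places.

-1.673

Country X:
  Sum of ASFRs = 17.76 + 68.74 + 99.34 + 54.64 + 12.69 + 0.87 = 254.04
  TFR = 5 × 254.04 / 1000 = 1.2702
Country Y:
  Sum of ASFRs = 60.11 + 113.20 + 184.62 + 128.96 + 72.61 + 29.09 = 588.59
  TFR = 5 × 588.59 / 1000 = 2.94295
Difference = 1.2702 − 2.94295 = -1.67275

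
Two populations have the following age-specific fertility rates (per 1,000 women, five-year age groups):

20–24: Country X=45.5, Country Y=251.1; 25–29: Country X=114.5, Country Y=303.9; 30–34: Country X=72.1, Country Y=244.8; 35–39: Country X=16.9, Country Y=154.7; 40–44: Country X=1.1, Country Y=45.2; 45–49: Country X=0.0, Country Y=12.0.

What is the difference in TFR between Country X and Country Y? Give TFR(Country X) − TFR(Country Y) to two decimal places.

Country X:
  Sum of ASFRs = 45.5 + 114.5 + 72.1 + 16.9 + 1.1 + 0.0 = 250.1
  TFR = 5 × 250.1 / 1000 = 1.2505
Country Y:
  Sum of ASFRs = 251.1 + 303.9 + 244.8 + 154.7 + 45.2 + 12.0 = 1011.7
  TFR = 5 × 1011.7 / 1000 = 5.0585
Difference = 1.2505 − 5.0585 = -3.808

-3.81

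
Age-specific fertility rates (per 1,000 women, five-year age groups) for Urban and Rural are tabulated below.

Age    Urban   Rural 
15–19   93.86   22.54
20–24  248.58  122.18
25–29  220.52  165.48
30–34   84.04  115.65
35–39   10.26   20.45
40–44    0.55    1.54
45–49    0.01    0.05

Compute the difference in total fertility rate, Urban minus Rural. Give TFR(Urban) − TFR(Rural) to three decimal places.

Urban:
  Sum of ASFRs = 93.86 + 248.58 + 220.52 + 84.04 + 10.26 + 0.55 + 0.01 = 657.82
  TFR = 5 × 657.82 / 1000 = 3.2891
Rural:
  Sum of ASFRs = 22.54 + 122.18 + 165.48 + 115.65 + 20.45 + 1.54 + 0.05 = 447.89
  TFR = 5 × 447.89 / 1000 = 2.23945
Difference = 3.2891 − 2.23945 = 1.04965

1.050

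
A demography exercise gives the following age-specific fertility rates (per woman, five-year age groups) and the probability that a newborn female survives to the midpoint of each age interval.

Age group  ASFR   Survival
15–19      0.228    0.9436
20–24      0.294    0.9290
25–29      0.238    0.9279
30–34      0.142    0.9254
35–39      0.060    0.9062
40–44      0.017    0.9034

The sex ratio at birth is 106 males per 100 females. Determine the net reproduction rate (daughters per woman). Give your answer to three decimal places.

2.209

Proportion female at birth = 100 / (100 + 106) = 0.48544.
Weighting each age-specific rate by interval width and survival:
  15–19: 5 × 0.228 × 0.9436 = 1.07570
  20–24: 5 × 0.294 × 0.9290 = 1.36563
  25–29: 5 × 0.238 × 0.9279 = 1.10420
  30–34: 5 × 0.142 × 0.9254 = 0.65703
  35–39: 5 × 0.060 × 0.9062 = 0.27186
  40–44: 5 × 0.017 × 0.9034 = 0.07679
Sum = 4.55121
NRR = 0.48544 × 4.55121 = 2.20934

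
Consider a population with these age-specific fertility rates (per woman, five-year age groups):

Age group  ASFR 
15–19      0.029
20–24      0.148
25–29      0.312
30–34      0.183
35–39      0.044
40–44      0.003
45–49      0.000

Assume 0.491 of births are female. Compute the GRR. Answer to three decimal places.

Proportion female at birth = 0.491.
Sum of ASFRs = 0.029 + 0.148 + 0.312 + 0.183 + 0.044 + 0.003 + 0.000 = 0.719
TFR = 5 × 0.719 = 3.595
GRR = 0.491 × 3.595 = 1.76515

1.765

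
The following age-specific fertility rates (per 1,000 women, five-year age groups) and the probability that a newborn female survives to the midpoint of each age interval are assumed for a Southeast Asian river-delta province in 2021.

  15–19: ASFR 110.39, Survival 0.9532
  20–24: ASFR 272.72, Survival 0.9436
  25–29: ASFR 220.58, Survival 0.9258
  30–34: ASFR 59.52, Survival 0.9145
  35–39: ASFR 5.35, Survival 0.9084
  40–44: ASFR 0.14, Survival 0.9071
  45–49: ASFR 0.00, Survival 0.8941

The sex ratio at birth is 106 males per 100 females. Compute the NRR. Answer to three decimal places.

Proportion female at birth = 100 / (100 + 106) = 0.48544.
Weighting each age-specific rate by interval width and survival:
  15–19: 5 × 110.39/1000 × 0.9532 = 0.52612
  20–24: 5 × 272.72/1000 × 0.9436 = 1.28669
  25–29: 5 × 220.58/1000 × 0.9258 = 1.02106
  30–34: 5 × 59.52/1000 × 0.9145 = 0.27216
  35–39: 5 × 5.35/1000 × 0.9084 = 0.02430
  40–44: 5 × 0.14/1000 × 0.9071 = 0.00063
  45–49: 5 × 0.00/1000 × 0.8941 = 0.00000
Sum = 3.13096
NRR = 0.48544 × 3.13096 = 1.51989
NRR > 1, so each generation more than replaces itself.

1.520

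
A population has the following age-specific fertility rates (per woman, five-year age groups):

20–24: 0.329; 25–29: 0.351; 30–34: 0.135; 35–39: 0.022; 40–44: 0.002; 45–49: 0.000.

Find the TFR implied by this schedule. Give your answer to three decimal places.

Sum of ASFRs = 0.329 + 0.351 + 0.135 + 0.022 + 0.002 + 0.000 = 0.839
TFR = 5 × 0.839 = 4.195

4.195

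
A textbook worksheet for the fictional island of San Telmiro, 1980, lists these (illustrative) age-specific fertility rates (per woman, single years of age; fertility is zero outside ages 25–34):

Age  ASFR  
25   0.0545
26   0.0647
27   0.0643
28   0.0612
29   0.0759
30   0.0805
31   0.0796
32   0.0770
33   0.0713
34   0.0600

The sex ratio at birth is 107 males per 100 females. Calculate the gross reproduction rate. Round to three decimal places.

0.333

Proportion female at birth = 100 / (100 + 107) = 0.48309.
Sum of ASFRs = 0.0545 + 0.0647 + 0.0643 + 0.0612 + 0.0759 + 0.0805 + 0.0796 + 0.0770 + 0.0713 + 0.0600 = 0.6890
TFR = 0.689
GRR = 0.48309 × 0.689 = 0.33285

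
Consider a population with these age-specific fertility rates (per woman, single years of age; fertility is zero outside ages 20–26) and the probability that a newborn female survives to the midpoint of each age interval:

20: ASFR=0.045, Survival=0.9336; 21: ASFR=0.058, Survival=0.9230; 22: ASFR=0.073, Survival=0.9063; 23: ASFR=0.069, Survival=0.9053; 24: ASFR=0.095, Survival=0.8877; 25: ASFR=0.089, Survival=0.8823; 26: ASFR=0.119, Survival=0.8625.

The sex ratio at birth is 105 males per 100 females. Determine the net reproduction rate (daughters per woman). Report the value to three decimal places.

0.239

Proportion female at birth = 100 / (100 + 105) = 0.48780.
Survival-weighted fertility by age (1·fₓ·Sₓ):
  20: 1 × 0.045 × 0.9336 = 0.04201
  21: 1 × 0.058 × 0.9230 = 0.05353
  22: 1 × 0.073 × 0.9063 = 0.06616
  23: 1 × 0.069 × 0.9053 = 0.06247
  24: 1 × 0.095 × 0.8877 = 0.08433
  25: 1 × 0.089 × 0.8823 = 0.07852
  26: 1 × 0.119 × 0.8625 = 0.10264
Sum = 0.48966
NRR = 0.48780 × 0.48966 = 0.23886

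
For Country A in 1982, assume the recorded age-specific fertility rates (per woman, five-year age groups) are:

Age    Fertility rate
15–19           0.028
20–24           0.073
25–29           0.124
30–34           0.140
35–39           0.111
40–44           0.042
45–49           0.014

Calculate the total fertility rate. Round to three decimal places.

Sum of ASFRs = 0.028 + 0.073 + 0.124 + 0.140 + 0.111 + 0.042 + 0.014 = 0.532
TFR = 5 × 0.532 = 2.66

2.660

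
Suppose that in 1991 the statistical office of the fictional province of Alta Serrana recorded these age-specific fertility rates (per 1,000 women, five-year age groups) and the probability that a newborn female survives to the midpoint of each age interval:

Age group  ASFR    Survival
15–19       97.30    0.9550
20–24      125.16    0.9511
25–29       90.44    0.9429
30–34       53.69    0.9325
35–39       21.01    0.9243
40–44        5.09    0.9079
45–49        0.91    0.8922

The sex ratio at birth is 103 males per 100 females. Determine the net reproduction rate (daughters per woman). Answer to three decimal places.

0.917

Proportion female at birth = 100 / (100 + 103) = 0.49261.
Each age group contributes 5 × ASFR × survival:
  15–19: 5 × 97.30/1000 × 0.9550 = 0.46461
  20–24: 5 × 125.16/1000 × 0.9511 = 0.59520
  25–29: 5 × 90.44/1000 × 0.9429 = 0.42638
  30–34: 5 × 53.69/1000 × 0.9325 = 0.25033
  35–39: 5 × 21.01/1000 × 0.9243 = 0.09710
  40–44: 5 × 5.09/1000 × 0.9079 = 0.02311
  45–49: 5 × 0.91/1000 × 0.8922 = 0.00406
Sum = 1.86079
NRR = 0.49261 × 1.86079 = 0.91664
An NRR under 1 implies long-run decline under these rates.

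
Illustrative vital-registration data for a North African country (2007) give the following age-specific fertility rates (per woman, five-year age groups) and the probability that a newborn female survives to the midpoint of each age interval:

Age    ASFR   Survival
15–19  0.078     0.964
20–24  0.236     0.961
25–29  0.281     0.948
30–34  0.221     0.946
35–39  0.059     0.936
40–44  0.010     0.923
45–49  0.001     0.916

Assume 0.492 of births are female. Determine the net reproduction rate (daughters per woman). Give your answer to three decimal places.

2.073

Proportion female at birth = 0.492.
Each age group contributes 5 × ASFR × survival:
  15–19: 5 × 0.078 × 0.964 = 0.37596
  20–24: 5 × 0.236 × 0.961 = 1.13398
  25–29: 5 × 0.281 × 0.948 = 1.33194
  30–34: 5 × 0.221 × 0.946 = 1.04533
  35–39: 5 × 0.059 × 0.936 = 0.27612
  40–44: 5 × 0.010 × 0.923 = 0.04615
  45–49: 5 × 0.001 × 0.916 = 0.00458
Sum = 4.21406
NRR = 0.492 × 4.21406 = 2.07332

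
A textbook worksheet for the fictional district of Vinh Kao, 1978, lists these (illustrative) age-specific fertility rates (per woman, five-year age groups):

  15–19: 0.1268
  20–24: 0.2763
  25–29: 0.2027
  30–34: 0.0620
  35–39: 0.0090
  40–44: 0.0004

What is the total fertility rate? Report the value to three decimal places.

3.386

Sum of ASFRs = 0.1268 + 0.2763 + 0.2027 + 0.0620 + 0.0090 + 0.0004 = 0.6772
TFR = 5 × 0.6772 = 3.386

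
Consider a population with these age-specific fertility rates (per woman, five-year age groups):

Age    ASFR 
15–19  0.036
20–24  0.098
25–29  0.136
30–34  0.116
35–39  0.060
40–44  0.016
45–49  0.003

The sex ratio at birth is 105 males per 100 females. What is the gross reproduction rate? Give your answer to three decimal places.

1.134

Proportion female at birth = 100 / (100 + 105) = 0.48780.
Sum of ASFRs = 0.036 + 0.098 + 0.136 + 0.116 + 0.060 + 0.016 + 0.003 = 0.465
TFR = 5 × 0.465 = 2.325
GRR = 0.48780 × 2.325 = 1.13414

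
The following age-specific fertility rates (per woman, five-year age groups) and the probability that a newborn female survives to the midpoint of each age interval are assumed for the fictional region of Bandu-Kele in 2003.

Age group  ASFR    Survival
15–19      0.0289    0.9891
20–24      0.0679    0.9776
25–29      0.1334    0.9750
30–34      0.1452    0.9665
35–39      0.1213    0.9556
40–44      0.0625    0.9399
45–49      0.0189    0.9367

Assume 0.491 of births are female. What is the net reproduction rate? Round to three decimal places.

Proportion female at birth = 0.491.
Each age group contributes 5 × ASFR × survival:
  15–19: 5 × 0.0289 × 0.9891 = 0.14292
  20–24: 5 × 0.0679 × 0.9776 = 0.33190
  25–29: 5 × 0.1334 × 0.9750 = 0.65033
  30–34: 5 × 0.1452 × 0.9665 = 0.70168
  35–39: 5 × 0.1213 × 0.9556 = 0.57957
  40–44: 5 × 0.0625 × 0.9399 = 0.29372
  45–49: 5 × 0.0189 × 0.9367 = 0.08852
Sum = 2.78864
NRR = 0.491 × 2.78864 = 1.36922

1.369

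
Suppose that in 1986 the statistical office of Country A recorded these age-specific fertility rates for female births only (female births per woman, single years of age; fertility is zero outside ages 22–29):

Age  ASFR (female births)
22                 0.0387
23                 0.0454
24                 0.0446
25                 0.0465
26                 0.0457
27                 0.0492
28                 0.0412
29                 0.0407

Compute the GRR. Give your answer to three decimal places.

0.352

Sum of female ASFRs = 0.0387 + 0.0454 + 0.0446 + 0.0465 + 0.0457 + 0.0492 + 0.0412 + 0.0407 = 0.3520
GRR = 0.352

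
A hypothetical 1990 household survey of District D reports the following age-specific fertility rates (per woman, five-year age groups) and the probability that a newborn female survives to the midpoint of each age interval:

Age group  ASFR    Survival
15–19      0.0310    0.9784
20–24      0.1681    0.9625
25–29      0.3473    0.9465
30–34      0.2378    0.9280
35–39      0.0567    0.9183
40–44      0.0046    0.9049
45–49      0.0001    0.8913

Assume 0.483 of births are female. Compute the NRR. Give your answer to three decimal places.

1.927

Proportion female at birth = 0.483.
Survival-weighted fertility by age (5·fₓ·Sₓ):
  15–19: 5 × 0.0310 × 0.9784 = 0.15165
  20–24: 5 × 0.1681 × 0.9625 = 0.80898
  25–29: 5 × 0.3473 × 0.9465 = 1.64360
  30–34: 5 × 0.2378 × 0.9280 = 1.10339
  35–39: 5 × 0.0567 × 0.9183 = 0.26034
  40–44: 5 × 0.0046 × 0.9049 = 0.02081
  45–49: 5 × 0.0001 × 0.8913 = 0.00045
Sum = 3.98922
NRR = 0.483 × 3.98922 = 1.92679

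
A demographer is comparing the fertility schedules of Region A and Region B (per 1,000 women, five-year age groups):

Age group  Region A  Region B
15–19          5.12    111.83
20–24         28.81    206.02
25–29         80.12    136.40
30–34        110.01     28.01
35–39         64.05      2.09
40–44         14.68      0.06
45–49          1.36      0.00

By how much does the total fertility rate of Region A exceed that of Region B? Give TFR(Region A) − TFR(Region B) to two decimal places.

Region A:
  Sum of ASFRs = 5.12 + 28.81 + 80.12 + 110.01 + 64.05 + 14.68 + 1.36 = 304.15
  TFR = 5 × 304.15 / 1000 = 1.52075
Region B:
  Sum of ASFRs = 111.83 + 206.02 + 136.40 + 28.01 + 2.09 + 0.06 + 0.00 = 484.41
  TFR = 5 × 484.41 / 1000 = 2.42205
Difference = 1.52075 − 2.42205 = -0.9013

-0.90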